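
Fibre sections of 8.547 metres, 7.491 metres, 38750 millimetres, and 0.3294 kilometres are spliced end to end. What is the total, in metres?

384.188 metres

In metres:
  8.547 metres → 8.547
  7.491 metres → 7.491
  38750 millimetres = 38750e-3 metres = 38.75
  0.3294 kilometres = 0.3294e3 metres = 329.4
Sum: 8.547 + 7.491 + 38.75 + 329.4 = 384.188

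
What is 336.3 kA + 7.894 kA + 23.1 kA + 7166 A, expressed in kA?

In kA:
  336.3 kA → 336.3
  7.894 kA → 7.894
  23.1 kA → 23.1
  7166 A = 7166 × 10^-3 kA = 7.166
Sum: 336.3 + 7.894 + 23.1 + 7.166 = 374.46

374.46 kA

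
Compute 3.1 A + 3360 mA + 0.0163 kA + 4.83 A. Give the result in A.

In A:
  3.1 A → 3.1
  3360 mA = 3360 × 10⁻³ A = 3.36
  0.0163 kA = 0.0163 × 10³ A = 16.3
  4.83 A → 4.83
Sum: 3.1 + 3.36 + 16.3 + 4.83 = 27.59

27.59 A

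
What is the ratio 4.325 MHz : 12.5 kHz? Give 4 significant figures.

346.0

(4.325 × 10⁶) / (12.5 × 10³) = 0.346 × 10³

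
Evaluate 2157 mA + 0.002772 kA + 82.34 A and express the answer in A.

87.269 A

In A:
  2157 mA = 2157 × 10⁻³ A = 2.157
  0.002772 kA = 0.002772 × 10³ A = 2.772
  82.34 A → 82.34
Sum: 2.157 + 2.772 + 82.34 = 87.269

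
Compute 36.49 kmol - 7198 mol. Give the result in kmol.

In kmol:
  36.49 kmol → 36.49
  7198 mol = 7198 × 10^-3 kmol = 7.198
Difference: 36.49 - 7.198 = 29.292

29.292 kmol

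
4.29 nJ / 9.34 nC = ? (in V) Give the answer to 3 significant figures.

(4.29e-9) / (9.34e-9) = 0.45931 V

0.459 V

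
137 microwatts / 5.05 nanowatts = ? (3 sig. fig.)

27100

(137 × 10^-6) / (5.05 × 10^-9) = 27.13 × 10^3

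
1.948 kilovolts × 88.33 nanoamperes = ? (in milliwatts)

1.948e3 × 88.33e-9 = 172.06684e-6 W

0.17206684 milliwatts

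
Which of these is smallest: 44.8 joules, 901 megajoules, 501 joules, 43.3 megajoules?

44.8 joules = 44.8 joules
901 megajoules = 901000000 joules
501 joules = 501 joules
43.3 megajoules = 43300000 joules

44.8 joules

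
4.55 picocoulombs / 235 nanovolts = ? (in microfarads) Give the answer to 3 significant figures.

(4.55e-12) / (235e-9) = 0.019362e-3 F

19.4 microfarads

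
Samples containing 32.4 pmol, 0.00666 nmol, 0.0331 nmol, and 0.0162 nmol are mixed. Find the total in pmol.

In pmol:
  32.4 pmol → 32.4
  0.00666 nmol = 0.00666 × 10³ pmol = 6.66
  0.0331 nmol = 0.0331 × 10³ pmol = 33.1
  0.0162 nmol = 0.0162 × 10³ pmol = 16.2
Sum: 32.4 + 6.66 + 33.1 + 16.2 = 88.36

88.36 pmol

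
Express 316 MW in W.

316000000 W

mega = 1e6, (no prefix) = 1e0; factor is 1e6.
316 × 1e6 = 316000000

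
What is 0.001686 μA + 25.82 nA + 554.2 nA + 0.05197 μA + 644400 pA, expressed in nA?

1278.076 nA

In nA:
  0.001686 μA = 0.001686 × 10^3 nA = 1.686
  25.82 nA → 25.82
  554.2 nA → 554.2
  0.05197 μA = 0.05197 × 10^3 nA = 51.97
  644400 pA = 644400 × 10^-3 nA = 644.4
Sum: 1.686 + 25.82 + 554.2 + 51.97 + 644.4 = 1278.076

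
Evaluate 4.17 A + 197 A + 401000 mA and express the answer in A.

602.17 A

In A:
  4.17 A → 4.17
  197 A → 197
  401000 mA = 401000 × 10⁻³ A = 401
Sum: 4.17 + 197 + 401 = 602.17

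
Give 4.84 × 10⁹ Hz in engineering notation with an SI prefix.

4.84 GHz

= 4.84 × 10⁹ Hz; 10⁹ is giga.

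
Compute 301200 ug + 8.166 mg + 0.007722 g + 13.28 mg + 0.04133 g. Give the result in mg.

371.698 mg

In mg:
  301200 ug = 301200 × 10⁻³ mg = 301.2
  8.166 mg → 8.166
  0.007722 g = 0.007722 × 10³ mg = 7.722
  13.28 mg → 13.28
  0.04133 g = 0.04133 × 10³ mg = 41.33
Sum: 301.2 + 8.166 + 7.722 + 13.28 + 41.33 = 371.698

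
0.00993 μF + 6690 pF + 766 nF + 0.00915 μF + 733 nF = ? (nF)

1524.77 nF

In nF:
  0.00993 μF = 0.00993 × 10^3 nF = 9.93
  6690 pF = 6690 × 10^-3 nF = 6.69
  766 nF → 766
  0.00915 μF = 0.00915 × 10^3 nF = 9.15
  733 nF → 733
Sum: 9.93 + 6.69 + 766 + 9.15 + 733 = 1524.77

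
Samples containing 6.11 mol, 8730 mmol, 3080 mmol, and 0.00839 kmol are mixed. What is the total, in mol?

In mol:
  6.11 mol → 6.11
  8730 mmol = 8730 × 10⁻³ mol = 8.73
  3080 mmol = 3080 × 10⁻³ mol = 3.08
  0.00839 kmol = 0.00839 × 10³ mol = 8.39
Sum: 6.11 + 8.73 + 3.08 + 8.39 = 26.31

26.31 mol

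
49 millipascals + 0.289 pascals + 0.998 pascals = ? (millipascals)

1336 millipascals

In millipascals:
  49 millipascals → 49
  0.289 pascals = 0.289e3 millipascals = 289
  0.998 pascals = 0.998e3 millipascals = 998
Sum: 49 + 289 + 998 = 1336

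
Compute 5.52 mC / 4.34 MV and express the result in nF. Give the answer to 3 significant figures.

1.27 nF

(5.52 × 10^-3) / (4.34 × 10^6) = 1.2719 × 10^-9 F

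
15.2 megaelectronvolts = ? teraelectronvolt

0.0000152 teraelectronvolts

mega = 1e6, tera = 1e12; factor is 1e-6.
15.2 × 1e-6 = 0.0000152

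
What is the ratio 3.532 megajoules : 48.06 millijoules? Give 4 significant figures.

73490000

(3.532e6) / (48.06e-3) = 0.073491e9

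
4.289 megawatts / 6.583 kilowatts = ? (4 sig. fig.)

651.5

(4.289 × 10⁶) / (6.583 × 10³) = 0.65153 × 10³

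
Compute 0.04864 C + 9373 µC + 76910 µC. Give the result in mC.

134.923 mC

In mC:
  0.04864 C = 0.04864 × 10³ mC = 48.64
  9373 µC = 9373 × 10⁻³ mC = 9.373
  76910 µC = 76910 × 10⁻³ mC = 76.91
Sum: 48.64 + 9.373 + 76.91 = 134.923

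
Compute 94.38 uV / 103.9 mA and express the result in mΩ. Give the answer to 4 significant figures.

(94.38e-6) / (103.9e-3) = 0.908373e-3 Ω

0.9084 mΩ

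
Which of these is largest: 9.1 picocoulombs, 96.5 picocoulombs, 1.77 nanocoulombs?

1.77 nanocoulombs

9.1 picocoulombs = 0.0000000000091 coulombs
96.5 picocoulombs = 0.0000000000965 coulombs
1.77 nanocoulombs = 0.00000000177 coulombs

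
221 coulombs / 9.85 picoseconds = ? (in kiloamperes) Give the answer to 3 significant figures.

(221) / (9.85 × 10^-12) = 22.437 × 10^12 A

22400000000 kiloamperes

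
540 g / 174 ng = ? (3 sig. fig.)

(540) / (174e-9) = 3.103e9

3100000000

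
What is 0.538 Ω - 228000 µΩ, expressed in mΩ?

310 mΩ

In mΩ:
  0.538 Ω = 0.538e3 mΩ = 538
  228000 µΩ = 228000e-3 mΩ = 228
Difference: 538 - 228 = 310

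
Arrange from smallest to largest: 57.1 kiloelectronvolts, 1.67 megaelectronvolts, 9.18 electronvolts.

9.18 electronvolts < 57.1 kiloelectronvolts < 1.67 megaelectronvolts

57.1 kiloelectronvolts = 57100 electronvolts
1.67 megaelectronvolts = 1670000 electronvolts
9.18 electronvolts = 9.18 electronvolts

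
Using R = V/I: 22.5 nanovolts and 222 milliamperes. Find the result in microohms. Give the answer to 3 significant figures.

(22.5 × 10⁻⁹) / (222 × 10⁻³) = 0.10135 × 10⁻⁶ Ω

0.101 microohms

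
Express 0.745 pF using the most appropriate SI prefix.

745 fF

= 745 × 10^-15 F; 10^-15 is femto.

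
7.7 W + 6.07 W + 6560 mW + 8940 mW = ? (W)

In W:
  7.7 W → 7.7
  6.07 W → 6.07
  6560 mW = 6560e-3 W = 6.56
  8940 mW = 8940e-3 W = 8.94
Sum: 7.7 + 6.07 + 6.56 + 8.94 = 29.27

29.27 W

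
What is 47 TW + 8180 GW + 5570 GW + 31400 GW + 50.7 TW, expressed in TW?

In TW:
  47 TW → 47
  8180 GW = 8180e-3 TW = 8.18
  5570 GW = 5570e-3 TW = 5.57
  31400 GW = 31400e-3 TW = 31.4
  50.7 TW → 50.7
Sum: 47 + 8.18 + 5.57 + 31.4 + 50.7 = 142.85

142.85 TW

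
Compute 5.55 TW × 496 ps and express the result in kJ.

5.55e12 × 496e-12 = 2752.8 J

2.7528 kJ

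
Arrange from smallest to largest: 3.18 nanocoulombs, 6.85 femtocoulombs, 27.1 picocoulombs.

6.85 femtocoulombs < 27.1 picocoulombs < 3.18 nanocoulombs

3.18 nanocoulombs = 0.00000000318 coulombs
6.85 femtocoulombs = 0.00000000000000685 coulombs
27.1 picocoulombs = 0.0000000000271 coulombs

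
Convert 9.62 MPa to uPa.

mega = 1e6, micro = 1e-6; factor is 1e12.
9.62 × 1e12 = 9620000000000

9620000000000 uPa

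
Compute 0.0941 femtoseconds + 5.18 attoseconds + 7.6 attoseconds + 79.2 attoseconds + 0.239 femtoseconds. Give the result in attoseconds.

425.08 attoseconds

In attoseconds:
  0.0941 femtoseconds = 0.0941e3 attoseconds = 94.1
  5.18 attoseconds → 5.18
  7.6 attoseconds → 7.6
  79.2 attoseconds → 79.2
  0.239 femtoseconds = 0.239e3 attoseconds = 239
Sum: 94.1 + 5.18 + 7.6 + 79.2 + 239 = 425.08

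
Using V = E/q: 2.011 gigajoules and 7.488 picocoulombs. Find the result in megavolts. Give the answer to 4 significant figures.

(2.011 × 10⁹) / (7.488 × 10⁻¹²) = 0.268563 × 10²¹ V

268600000000000 megavolts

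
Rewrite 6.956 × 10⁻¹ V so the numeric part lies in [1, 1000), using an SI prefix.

= 695.6 × 10⁻³ V; 10⁻³ is milli.

695.6 mV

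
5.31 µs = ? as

micro = 10⁻⁶, atto = 10⁻¹⁸; factor is 10¹².
5.31 × 10¹² = 5310000000000

5310000000000 as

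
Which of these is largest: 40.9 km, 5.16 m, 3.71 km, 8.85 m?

40.9 km = 40900 m
5.16 m = 5.16 m
3.71 km = 3710 m
8.85 m = 8.85 m

40.9 km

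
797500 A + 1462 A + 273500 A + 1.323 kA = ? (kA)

1073.785 kA

In kA:
  797500 A = 797500 × 10⁻³ kA = 797.5
  1462 A = 1462 × 10⁻³ kA = 1.462
  273500 A = 273500 × 10⁻³ kA = 273.5
  1.323 kA → 1.323
Sum: 797.5 + 1.462 + 273.5 + 1.323 = 1073.785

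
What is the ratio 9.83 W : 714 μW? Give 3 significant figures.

(9.83) / (714 × 10^-6) = 0.01377 × 10^6

13800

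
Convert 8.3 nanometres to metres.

nano = 1e-9, (no prefix) = 1e0; factor is 1e-9.
8.3 × 1e-9 = 0.0000000083

0.0000000083 metres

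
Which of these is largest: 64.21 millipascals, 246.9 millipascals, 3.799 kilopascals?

64.21 millipascals = 0.06421 pascals
246.9 millipascals = 0.2469 pascals
3.799 kilopascals = 3799 pascals

3.799 kilopascals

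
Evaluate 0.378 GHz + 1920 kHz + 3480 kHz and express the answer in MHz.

383.4 MHz

In MHz:
  0.378 GHz = 0.378 × 10³ MHz = 378
  1920 kHz = 1920 × 10⁻³ MHz = 1.92
  3480 kHz = 3480 × 10⁻³ MHz = 3.48
Sum: 378 + 1.92 + 3.48 = 383.4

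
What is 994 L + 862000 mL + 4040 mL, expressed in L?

1860.04 L

In L:
  994 L → 994
  862000 mL = 862000 × 10⁻³ L = 862
  4040 mL = 4040 × 10⁻³ L = 4.04
Sum: 994 + 862 + 4.04 = 1860.04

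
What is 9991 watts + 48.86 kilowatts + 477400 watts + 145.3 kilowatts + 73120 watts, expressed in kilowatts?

In kilowatts:
  9991 watts = 9991e-3 kilowatts = 9.991
  48.86 kilowatts → 48.86
  477400 watts = 477400e-3 kilowatts = 477.4
  145.3 kilowatts → 145.3
  73120 watts = 73120e-3 kilowatts = 73.12
Sum: 9.991 + 48.86 + 477.4 + 145.3 + 73.12 = 754.671

754.671 kilowatts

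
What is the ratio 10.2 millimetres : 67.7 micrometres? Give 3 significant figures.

(10.2 × 10^-3) / (67.7 × 10^-6) = 0.1507 × 10^3

151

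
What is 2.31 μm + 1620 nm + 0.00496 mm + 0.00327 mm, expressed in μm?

In μm:
  2.31 μm → 2.31
  1620 nm = 1620 × 10^-3 μm = 1.62
  0.00496 mm = 0.00496 × 10^3 μm = 4.96
  0.00327 mm = 0.00327 × 10^3 μm = 3.27
Sum: 2.31 + 1.62 + 4.96 + 3.27 = 12.16

12.16 μm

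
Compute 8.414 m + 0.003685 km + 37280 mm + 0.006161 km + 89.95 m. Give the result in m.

145.49 m

In m:
  8.414 m → 8.414
  0.003685 km = 0.003685 × 10³ m = 3.685
  37280 mm = 37280 × 10⁻³ m = 37.28
  0.006161 km = 0.006161 × 10³ m = 6.161
  89.95 m → 89.95
Sum: 8.414 + 3.685 + 37.28 + 6.161 + 89.95 = 145.49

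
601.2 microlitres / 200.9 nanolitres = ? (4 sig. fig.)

2993

(601.2e-6) / (200.9e-9) = 2.9925e3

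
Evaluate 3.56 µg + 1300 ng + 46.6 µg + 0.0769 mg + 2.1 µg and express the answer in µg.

130.46 µg

In µg:
  3.56 µg → 3.56
  1300 ng = 1300 × 10⁻³ µg = 1.3
  46.6 µg → 46.6
  0.0769 mg = 0.0769 × 10³ µg = 76.9
  2.1 µg → 2.1
Sum: 3.56 + 1.3 + 46.6 + 76.9 + 2.1 = 130.46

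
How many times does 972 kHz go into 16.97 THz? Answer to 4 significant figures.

(16.97 × 10^12) / (972 × 10^3) = 0.017459 × 10^9

17460000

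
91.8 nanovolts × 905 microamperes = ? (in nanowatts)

91.8e-9 × 905e-6 = 83079e-15 W

0.083079 nanowatts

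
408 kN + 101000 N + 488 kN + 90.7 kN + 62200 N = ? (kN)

In kN:
  408 kN → 408
  101000 N = 101000 × 10^-3 kN = 101
  488 kN → 488
  90.7 kN → 90.7
  62200 N = 62200 × 10^-3 kN = 62.2
Sum: 408 + 101 + 488 + 90.7 + 62.2 = 1149.9

1149.9 kN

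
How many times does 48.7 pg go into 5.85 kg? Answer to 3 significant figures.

(5.85 × 10³) / (48.7 × 10⁻¹²) = 0.1201 × 10¹⁵

120000000000000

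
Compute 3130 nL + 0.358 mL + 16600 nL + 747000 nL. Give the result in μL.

1124.73 μL

In μL:
  3130 nL = 3130e-3 μL = 3.13
  0.358 mL = 0.358e3 μL = 358
  16600 nL = 16600e-3 μL = 16.6
  747000 nL = 747000e-3 μL = 747
Sum: 3.13 + 358 + 16.6 + 747 = 1124.73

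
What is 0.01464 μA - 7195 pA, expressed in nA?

7.445 nA

In nA:
  0.01464 μA = 0.01464e3 nA = 14.64
  7195 pA = 7195e-3 nA = 7.195
Difference: 14.64 - 7.195 = 7.445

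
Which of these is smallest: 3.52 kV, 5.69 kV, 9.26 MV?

3.52 kV = 3520 V
5.69 kV = 5690 V
9.26 MV = 9260000 V

3.52 kV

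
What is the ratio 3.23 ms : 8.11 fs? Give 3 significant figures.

(3.23e-3) / (8.11e-15) = 0.3983e12

398000000000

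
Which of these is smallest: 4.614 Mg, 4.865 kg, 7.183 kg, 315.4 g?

315.4 g

4.614 Mg = 4614000 g
4.865 kg = 4865 g
7.183 kg = 7183 g
315.4 g = 315.4 g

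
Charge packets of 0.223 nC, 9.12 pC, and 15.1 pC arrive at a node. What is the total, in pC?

247.22 pC

In pC:
  0.223 nC = 0.223e3 pC = 223
  9.12 pC → 9.12
  15.1 pC → 15.1
Sum: 223 + 9.12 + 15.1 = 247.22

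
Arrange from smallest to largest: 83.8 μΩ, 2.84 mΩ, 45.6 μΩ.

45.6 μΩ < 83.8 μΩ < 2.84 mΩ

83.8 μΩ = 0.0000838 Ω
2.84 mΩ = 0.00284 Ω
45.6 μΩ = 0.0000456 Ω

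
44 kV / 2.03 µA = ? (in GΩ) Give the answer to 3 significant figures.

(44 × 10^3) / (2.03 × 10^-6) = 21.675 × 10^9 Ω

21.7 GΩ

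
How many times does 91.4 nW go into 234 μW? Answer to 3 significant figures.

(234 × 10⁻⁶) / (91.4 × 10⁻⁹) = 2.56 × 10³

2560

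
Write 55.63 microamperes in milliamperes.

micro = 10^-6, milli = 10^-3; factor is 10^-3.
55.63 × 10^-3 = 0.05563

0.05563 milliamperes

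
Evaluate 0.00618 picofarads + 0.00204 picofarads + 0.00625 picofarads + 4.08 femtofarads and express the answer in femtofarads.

18.55 femtofarads

In femtofarads:
  0.00618 picofarads = 0.00618 × 10³ femtofarads = 6.18
  0.00204 picofarads = 0.00204 × 10³ femtofarads = 2.04
  0.00625 picofarads = 0.00625 × 10³ femtofarads = 6.25
  4.08 femtofarads → 4.08
Sum: 6.18 + 2.04 + 6.25 + 4.08 = 18.55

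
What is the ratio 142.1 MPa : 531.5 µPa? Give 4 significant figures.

267400000000

(142.1 × 10⁶) / (531.5 × 10⁻⁶) = 0.26736 × 10¹²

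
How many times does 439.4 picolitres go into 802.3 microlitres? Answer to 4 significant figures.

(802.3e-6) / (439.4e-12) = 1.8259e6

1826000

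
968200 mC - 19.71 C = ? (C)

In C:
  968200 mC = 968200 × 10⁻³ C = 968.2
  19.71 C → 19.71
Difference: 968.2 - 19.71 = 948.49

948.49 C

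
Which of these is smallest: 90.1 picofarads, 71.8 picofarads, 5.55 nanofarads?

71.8 picofarads

90.1 picofarads = 0.0000000000901 farads
71.8 picofarads = 0.0000000000718 farads
5.55 nanofarads = 0.00000000555 farads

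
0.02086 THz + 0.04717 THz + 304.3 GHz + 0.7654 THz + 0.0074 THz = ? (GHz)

In GHz:
  0.02086 THz = 0.02086 × 10³ GHz = 20.86
  0.04717 THz = 0.04717 × 10³ GHz = 47.17
  304.3 GHz → 304.3
  0.7654 THz = 0.7654 × 10³ GHz = 765.4
  0.0074 THz = 0.0074 × 10³ GHz = 7.4
Sum: 20.86 + 47.17 + 304.3 + 765.4 + 7.4 = 1145.13

1145.13 GHz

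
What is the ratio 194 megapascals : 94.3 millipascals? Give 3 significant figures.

2060000000

(194e6) / (94.3e-3) = 2.057e9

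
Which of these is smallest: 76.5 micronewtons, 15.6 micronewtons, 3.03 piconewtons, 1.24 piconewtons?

1.24 piconewtons

76.5 micronewtons = 0.0000765 newtons
15.6 micronewtons = 0.0000156 newtons
3.03 piconewtons = 0.00000000000303 newtons
1.24 piconewtons = 0.00000000000124 newtons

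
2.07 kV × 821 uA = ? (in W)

2.07e3 × 821e-6 = 1699.47e-3 W

1.69947 W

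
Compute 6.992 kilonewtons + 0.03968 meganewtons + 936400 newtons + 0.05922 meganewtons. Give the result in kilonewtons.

In kilonewtons:
  6.992 kilonewtons → 6.992
  0.03968 meganewtons = 0.03968e3 kilonewtons = 39.68
  936400 newtons = 936400e-3 kilonewtons = 936.4
  0.05922 meganewtons = 0.05922e3 kilonewtons = 59.22
Sum: 6.992 + 39.68 + 936.4 + 59.22 = 1042.292

1042.292 kilonewtons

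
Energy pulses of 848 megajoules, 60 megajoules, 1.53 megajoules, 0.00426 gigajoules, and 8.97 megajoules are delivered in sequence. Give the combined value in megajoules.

922.76 megajoules

In megajoules:
  848 megajoules → 848
  60 megajoules → 60
  1.53 megajoules → 1.53
  0.00426 gigajoules = 0.00426 × 10³ megajoules = 4.26
  8.97 megajoules → 8.97
Sum: 848 + 60 + 1.53 + 4.26 + 8.97 = 922.76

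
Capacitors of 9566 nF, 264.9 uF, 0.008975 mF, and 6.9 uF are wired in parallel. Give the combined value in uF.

In uF:
  9566 nF = 9566 × 10^-3 uF = 9.566
  264.9 uF → 264.9
  0.008975 mF = 0.008975 × 10^3 uF = 8.975
  6.9 uF → 6.9
Sum: 9.566 + 264.9 + 8.975 + 6.9 = 290.341

290.341 uF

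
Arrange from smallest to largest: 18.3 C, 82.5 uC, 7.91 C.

18.3 C = 18.3 C
82.5 uC = 0.0000825 C
7.91 C = 7.91 C

82.5 uC < 7.91 C < 18.3 C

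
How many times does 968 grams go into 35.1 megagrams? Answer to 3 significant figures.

36300

(35.1e6) / (968) = 0.03626e6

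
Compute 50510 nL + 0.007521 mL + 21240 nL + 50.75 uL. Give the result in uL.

In uL:
  50510 nL = 50510e-3 uL = 50.51
  0.007521 mL = 0.007521e3 uL = 7.521
  21240 nL = 21240e-3 uL = 21.24
  50.75 uL → 50.75
Sum: 50.51 + 7.521 + 21.24 + 50.75 = 130.021

130.021 uL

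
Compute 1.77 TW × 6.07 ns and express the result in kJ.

10.7439 kJ

1.77 × 10^12 × 6.07 × 10^-9 = 10.7439 × 10^3 J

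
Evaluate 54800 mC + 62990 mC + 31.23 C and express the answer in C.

In C:
  54800 mC = 54800 × 10^-3 C = 54.8
  62990 mC = 62990 × 10^-3 C = 62.99
  31.23 C → 31.23
Sum: 54.8 + 62.99 + 31.23 = 149.02

149.02 C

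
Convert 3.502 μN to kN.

micro = 1e-6, kilo = 1e3; factor is 1e-9.
3.502 × 1e-9 = 0.000000003502

0.000000003502 kN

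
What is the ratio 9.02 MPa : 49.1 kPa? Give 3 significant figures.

184

(9.02 × 10⁶) / (49.1 × 10³) = 0.1837 × 10³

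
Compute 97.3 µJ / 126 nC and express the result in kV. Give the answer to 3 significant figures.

(97.3 × 10⁻⁶) / (126 × 10⁻⁹) = 0.77222 × 10³ V

0.772 kV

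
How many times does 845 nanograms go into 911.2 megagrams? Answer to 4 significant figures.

(911.2 × 10^6) / (845 × 10^-9) = 1.0783 × 10^15

1078000000000000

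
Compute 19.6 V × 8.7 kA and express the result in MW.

19.6 × 8.7 × 10^3 = 170.52 × 10^3 W

0.17052 MW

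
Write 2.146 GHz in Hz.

giga = 10^9, (no prefix) = 10^0; factor is 10^9.
2.146 × 10^9 = 2146000000

2146000000 Hz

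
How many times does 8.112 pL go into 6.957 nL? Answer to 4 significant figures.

857.6

(6.957 × 10⁻⁹) / (8.112 × 10⁻¹²) = 0.85762 × 10³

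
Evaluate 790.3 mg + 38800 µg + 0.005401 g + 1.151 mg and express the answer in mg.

835.652 mg

In mg:
  790.3 mg → 790.3
  38800 µg = 38800 × 10^-3 mg = 38.8
  0.005401 g = 0.005401 × 10^3 mg = 5.401
  1.151 mg → 1.151
Sum: 790.3 + 38.8 + 5.401 + 1.151 = 835.652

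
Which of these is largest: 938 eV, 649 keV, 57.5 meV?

938 eV = 938 eV
649 keV = 649000 eV
57.5 meV = 0.0575 eV

649 keV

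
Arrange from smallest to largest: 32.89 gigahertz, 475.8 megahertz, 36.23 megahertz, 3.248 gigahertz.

32.89 gigahertz = 32890000000 hertz
475.8 megahertz = 475800000 hertz
36.23 megahertz = 36230000 hertz
3.248 gigahertz = 3248000000 hertz

36.23 megahertz < 475.8 megahertz < 3.248 gigahertz < 32.89 gigahertz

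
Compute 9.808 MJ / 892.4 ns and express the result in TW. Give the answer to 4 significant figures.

10.99 TW

(9.808 × 10⁶) / (892.4 × 10⁻⁹) = 0.0109906 × 10¹⁵ W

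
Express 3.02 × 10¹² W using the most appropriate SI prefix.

3.02 TW

= 3.02 × 10¹² W; 10¹² is tera.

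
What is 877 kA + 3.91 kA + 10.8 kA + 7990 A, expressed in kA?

In kA:
  877 kA → 877
  3.91 kA → 3.91
  10.8 kA → 10.8
  7990 A = 7990e-3 kA = 7.99
Sum: 877 + 3.91 + 10.8 + 7.99 = 899.7

899.7 kA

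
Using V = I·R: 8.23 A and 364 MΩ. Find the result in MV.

8.23 × 364 × 10⁶ = 2995.72 × 10⁶ V

2995.72 MV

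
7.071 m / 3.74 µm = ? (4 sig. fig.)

1891000

(7.071) / (3.74 × 10^-6) = 1.8906 × 10^6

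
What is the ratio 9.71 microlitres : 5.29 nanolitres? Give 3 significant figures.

1840

(9.71 × 10⁻⁶) / (5.29 × 10⁻⁹) = 1.836 × 10³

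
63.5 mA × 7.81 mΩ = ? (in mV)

0.495935 mV

63.5e-3 × 7.81e-3 = 495.935e-6 V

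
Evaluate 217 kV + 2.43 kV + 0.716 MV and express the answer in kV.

935.43 kV

In kV:
  217 kV → 217
  2.43 kV → 2.43
  0.716 MV = 0.716 × 10^3 kV = 716
Sum: 217 + 2.43 + 716 = 935.43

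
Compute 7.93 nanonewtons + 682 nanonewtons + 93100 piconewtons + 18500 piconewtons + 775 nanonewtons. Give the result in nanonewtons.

1576.53 nanonewtons

In nanonewtons:
  7.93 nanonewtons → 7.93
  682 nanonewtons → 682
  93100 piconewtons = 93100e-3 nanonewtons = 93.1
  18500 piconewtons = 18500e-3 nanonewtons = 18.5
  775 nanonewtons → 775
Sum: 7.93 + 682 + 93.1 + 18.5 + 775 = 1576.53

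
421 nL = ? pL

nano = 10^-9, pico = 10^-12; factor is 10^3.
421 × 10^3 = 421000

421000 pL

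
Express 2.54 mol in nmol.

2540000000 nmol

(no prefix) = 1e0, nano = 1e-9; factor is 1e9.
2.54 × 1e9 = 2540000000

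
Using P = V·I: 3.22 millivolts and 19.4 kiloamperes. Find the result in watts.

62.468 watts

3.22 × 10^-3 × 19.4 × 10^3 = 62.468 W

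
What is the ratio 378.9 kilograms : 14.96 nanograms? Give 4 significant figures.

25330000000000

(378.9 × 10³) / (14.96 × 10⁻⁹) = 25.328 × 10¹²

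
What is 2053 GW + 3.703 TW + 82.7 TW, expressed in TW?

88.456 TW

In TW:
  2053 GW = 2053 × 10⁻³ TW = 2.053
  3.703 TW → 3.703
  82.7 TW → 82.7
Sum: 2.053 + 3.703 + 82.7 = 88.456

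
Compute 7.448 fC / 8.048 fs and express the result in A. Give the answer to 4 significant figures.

(7.448 × 10⁻¹⁵) / (8.048 × 10⁻¹⁵) = 0.925447 A

0.9254 A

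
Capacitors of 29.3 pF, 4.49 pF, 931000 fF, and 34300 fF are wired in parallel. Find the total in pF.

999.09 pF

In pF:
  29.3 pF → 29.3
  4.49 pF → 4.49
  931000 fF = 931000 × 10⁻³ pF = 931
  34300 fF = 34300 × 10⁻³ pF = 34.3
Sum: 29.3 + 4.49 + 931 + 34.3 = 999.09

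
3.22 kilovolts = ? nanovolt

3220000000000 nanovolts

kilo = 10^3, nano = 10^-9; factor is 10^12.
3.22 × 10^12 = 3220000000000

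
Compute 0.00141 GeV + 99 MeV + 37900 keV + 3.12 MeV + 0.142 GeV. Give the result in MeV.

In MeV:
  0.00141 GeV = 0.00141e3 MeV = 1.41
  99 MeV → 99
  37900 keV = 37900e-3 MeV = 37.9
  3.12 MeV → 3.12
  0.142 GeV = 0.142e3 MeV = 142
Sum: 1.41 + 99 + 37.9 + 3.12 + 142 = 283.43

283.43 MeV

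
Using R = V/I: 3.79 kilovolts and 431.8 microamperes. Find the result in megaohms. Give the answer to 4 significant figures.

(3.79 × 10³) / (431.8 × 10⁻⁶) = 0.00877721 × 10⁹ Ω

8.777 megaohms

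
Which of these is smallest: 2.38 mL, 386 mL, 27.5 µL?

27.5 µL

2.38 mL = 0.00238 L
386 mL = 0.386 L
27.5 µL = 0.0000275 L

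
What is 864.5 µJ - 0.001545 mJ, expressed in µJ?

862.955 µJ

In µJ:
  864.5 µJ → 864.5
  0.001545 mJ = 0.001545 × 10^3 µJ = 1.545
Difference: 864.5 - 1.545 = 862.955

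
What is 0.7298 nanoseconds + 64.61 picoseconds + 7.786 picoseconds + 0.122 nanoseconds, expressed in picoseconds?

924.196 picoseconds

In picoseconds:
  0.7298 nanoseconds = 0.7298e3 picoseconds = 729.8
  64.61 picoseconds → 64.61
  7.786 picoseconds → 7.786
  0.122 nanoseconds = 0.122e3 picoseconds = 122
Sum: 729.8 + 64.61 + 7.786 + 122 = 924.196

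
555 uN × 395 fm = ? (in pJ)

555 × 10^-6 × 395 × 10^-15 = 219225 × 10^-21 J

0.000219225 pJ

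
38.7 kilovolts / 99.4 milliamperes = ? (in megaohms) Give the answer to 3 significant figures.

(38.7 × 10³) / (99.4 × 10⁻³) = 0.38934 × 10⁶ Ω

0.389 megaohms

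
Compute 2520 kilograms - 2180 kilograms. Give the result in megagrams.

0.34 megagrams

In megagrams:
  2520 kilograms = 2520 × 10^-3 megagrams = 2.52
  2180 kilograms = 2180 × 10^-3 megagrams = 2.18
Difference: 2.52 - 2.18 = 0.34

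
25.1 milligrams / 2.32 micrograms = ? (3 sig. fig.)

10800

(25.1 × 10^-3) / (2.32 × 10^-6) = 10.82 × 10^3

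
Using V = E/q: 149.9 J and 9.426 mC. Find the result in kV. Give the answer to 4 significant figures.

15.90 kV

(149.9) / (9.426 × 10^-3) = 15.9028 × 10^3 V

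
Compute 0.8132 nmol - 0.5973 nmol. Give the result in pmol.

215.9 pmol

In pmol:
  0.8132 nmol = 0.8132e3 pmol = 813.2
  0.5973 nmol = 0.5973e3 pmol = 597.3
Difference: 813.2 - 597.3 = 215.9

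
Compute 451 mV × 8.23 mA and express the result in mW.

451e-3 × 8.23e-3 = 3711.73e-6 W

3.71173 mW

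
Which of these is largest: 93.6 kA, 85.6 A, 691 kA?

93.6 kA = 93600 A
85.6 A = 85.6 A
691 kA = 691000 A

691 kA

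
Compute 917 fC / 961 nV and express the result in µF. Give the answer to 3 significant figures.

(917 × 10^-15) / (961 × 10^-9) = 0.95421 × 10^-6 F

0.954 µF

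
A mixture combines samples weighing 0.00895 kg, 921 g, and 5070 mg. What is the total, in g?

935.02 g

In g:
  0.00895 kg = 0.00895e3 g = 8.95
  921 g → 921
  5070 mg = 5070e-3 g = 5.07
Sum: 8.95 + 921 + 5.07 = 935.02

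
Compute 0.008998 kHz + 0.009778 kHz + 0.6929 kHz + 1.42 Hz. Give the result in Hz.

713.096 Hz

In Hz:
  0.008998 kHz = 0.008998e3 Hz = 8.998
  0.009778 kHz = 0.009778e3 Hz = 9.778
  0.6929 kHz = 0.6929e3 Hz = 692.9
  1.42 Hz → 1.42
Sum: 8.998 + 9.778 + 692.9 + 1.42 = 713.096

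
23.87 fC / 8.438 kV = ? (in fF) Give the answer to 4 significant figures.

0.002829 fF

(23.87 × 10⁻¹⁵) / (8.438 × 10³) = 2.82887 × 10⁻¹⁸ F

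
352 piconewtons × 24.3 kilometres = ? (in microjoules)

352 × 10^-12 × 24.3 × 10^3 = 8553.6 × 10^-9 J

8.5536 microjoules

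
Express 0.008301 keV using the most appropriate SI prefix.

= 8.301 eV; mantissa already in [1, 1000).

8.301 eV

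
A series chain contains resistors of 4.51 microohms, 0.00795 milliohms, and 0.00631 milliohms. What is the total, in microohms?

In microohms:
  4.51 microohms → 4.51
  0.00795 milliohms = 0.00795 × 10³ microohms = 7.95
  0.00631 milliohms = 0.00631 × 10³ microohms = 6.31
Sum: 4.51 + 7.95 + 6.31 = 18.77

18.77 microohms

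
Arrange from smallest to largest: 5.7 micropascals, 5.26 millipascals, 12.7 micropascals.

5.7 micropascals = 0.0000057 pascals
5.26 millipascals = 0.00526 pascals
12.7 micropascals = 0.0000127 pascals

5.7 micropascals < 12.7 micropascals < 5.26 millipascals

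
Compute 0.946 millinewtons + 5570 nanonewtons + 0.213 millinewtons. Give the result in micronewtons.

In micronewtons:
  0.946 millinewtons = 0.946 × 10³ micronewtons = 946
  5570 nanonewtons = 5570 × 10⁻³ micronewtons = 5.57
  0.213 millinewtons = 0.213 × 10³ micronewtons = 213
Sum: 946 + 5.57 + 213 = 1164.57

1164.57 micronewtons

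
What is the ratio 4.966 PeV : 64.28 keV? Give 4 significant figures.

77260000000

(4.966 × 10¹⁵) / (64.28 × 10³) = 0.077256 × 10¹²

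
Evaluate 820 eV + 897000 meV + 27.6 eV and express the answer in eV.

In eV:
  820 eV → 820
  897000 meV = 897000 × 10⁻³ eV = 897
  27.6 eV → 27.6
Sum: 820 + 897 + 27.6 = 1744.6

1744.6 eV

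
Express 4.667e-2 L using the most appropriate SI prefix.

= 46.67e-3 L; 1e-3 is milli.

46.67 mL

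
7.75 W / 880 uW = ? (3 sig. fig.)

(7.75) / (880 × 10⁻⁶) = 0.008807 × 10⁶

8810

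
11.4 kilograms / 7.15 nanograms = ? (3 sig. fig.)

1590000000000

(11.4 × 10^3) / (7.15 × 10^-9) = 1.594 × 10^12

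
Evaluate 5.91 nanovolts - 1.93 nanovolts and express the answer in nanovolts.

In nanovolts:
  5.91 nanovolts → 5.91
  1.93 nanovolts → 1.93
Difference: 5.91 - 1.93 = 3.98

3.98 nanovolts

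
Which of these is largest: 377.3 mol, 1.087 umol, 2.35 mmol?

377.3 mol

377.3 mol = 377.3 mol
1.087 umol = 0.000001087 mol
2.35 mmol = 0.00235 mol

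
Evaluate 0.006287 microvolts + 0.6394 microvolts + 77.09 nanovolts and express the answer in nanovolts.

722.777 nanovolts

In nanovolts:
  0.006287 microvolts = 0.006287 × 10³ nanovolts = 6.287
  0.6394 microvolts = 0.6394 × 10³ nanovolts = 639.4
  77.09 nanovolts → 77.09
Sum: 6.287 + 639.4 + 77.09 = 722.777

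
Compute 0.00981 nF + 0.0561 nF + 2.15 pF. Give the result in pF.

68.06 pF

In pF:
  0.00981 nF = 0.00981 × 10^3 pF = 9.81
  0.0561 nF = 0.0561 × 10^3 pF = 56.1
  2.15 pF → 2.15
Sum: 9.81 + 56.1 + 2.15 = 68.06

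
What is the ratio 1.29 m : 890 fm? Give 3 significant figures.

(1.29) / (890 × 10^-15) = 0.001449 × 10^15

1450000000000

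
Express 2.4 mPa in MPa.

0.0000000024 MPa

milli = 1e-3, mega = 1e6; factor is 1e-9.
2.4 × 1e-9 = 0.0000000024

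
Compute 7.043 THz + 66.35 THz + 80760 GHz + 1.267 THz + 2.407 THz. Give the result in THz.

157.827 THz

In THz:
  7.043 THz → 7.043
  66.35 THz → 66.35
  80760 GHz = 80760 × 10^-3 THz = 80.76
  1.267 THz → 1.267
  2.407 THz → 2.407
Sum: 7.043 + 66.35 + 80.76 + 1.267 + 2.407 = 157.827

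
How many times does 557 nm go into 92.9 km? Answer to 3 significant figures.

(92.9e3) / (557e-9) = 0.1668e12

167000000000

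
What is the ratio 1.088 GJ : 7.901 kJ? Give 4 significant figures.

(1.088 × 10⁹) / (7.901 × 10³) = 0.1377 × 10⁶

137700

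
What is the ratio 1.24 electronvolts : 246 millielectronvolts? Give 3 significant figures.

(1.24) / (246e-3) = 0.005041e3

5.04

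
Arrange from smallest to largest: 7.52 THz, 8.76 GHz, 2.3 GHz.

2.3 GHz < 8.76 GHz < 7.52 THz

7.52 THz = 7520000000000 Hz
8.76 GHz = 8760000000 Hz
2.3 GHz = 2300000000 Hz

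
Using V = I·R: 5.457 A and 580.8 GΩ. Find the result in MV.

5.457 × 580.8e9 = 3169.4256e9 V

3169425.6 MV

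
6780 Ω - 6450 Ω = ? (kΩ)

0.33 kΩ

In kΩ:
  6780 Ω = 6780 × 10⁻³ kΩ = 6.78
  6450 Ω = 6450 × 10⁻³ kΩ = 6.45
Difference: 6.78 - 6.45 = 0.33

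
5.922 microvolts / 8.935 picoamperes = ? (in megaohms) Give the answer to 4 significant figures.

0.6628 megaohms

(5.922e-6) / (8.935e-12) = 0.662787e6 Ω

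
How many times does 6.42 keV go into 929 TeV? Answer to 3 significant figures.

(929e12) / (6.42e3) = 144.7e9

145000000000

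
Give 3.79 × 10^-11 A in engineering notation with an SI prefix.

= 37.9 × 10^-12 A; 10^-12 is pico.

37.9 pA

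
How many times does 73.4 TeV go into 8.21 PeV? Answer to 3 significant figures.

(8.21 × 10^15) / (73.4 × 10^12) = 0.1119 × 10^3

112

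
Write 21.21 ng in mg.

nano = 10⁻⁹, milli = 10⁻³; factor is 10⁻⁶.
21.21 × 10⁻⁶ = 0.00002121

0.00002121 mg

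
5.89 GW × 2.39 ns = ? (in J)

14.0771 J

5.89 × 10^9 × 2.39 × 10^-9 = 14.0771 J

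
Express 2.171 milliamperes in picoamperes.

milli = 1e-3, pico = 1e-12; factor is 1e9.
2.171 × 1e9 = 2171000000

2171000000 picoamperes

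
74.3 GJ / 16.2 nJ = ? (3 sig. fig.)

4590000000000000000

(74.3 × 10⁹) / (16.2 × 10⁻⁹) = 4.586 × 10¹⁸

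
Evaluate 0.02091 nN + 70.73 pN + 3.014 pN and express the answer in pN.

In pN:
  0.02091 nN = 0.02091 × 10^3 pN = 20.91
  70.73 pN → 70.73
  3.014 pN → 3.014
Sum: 20.91 + 70.73 + 3.014 = 94.654

94.654 pN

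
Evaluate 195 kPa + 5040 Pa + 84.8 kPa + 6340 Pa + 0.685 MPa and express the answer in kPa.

976.18 kPa

In kPa:
  195 kPa → 195
  5040 Pa = 5040 × 10^-3 kPa = 5.04
  84.8 kPa → 84.8
  6340 Pa = 6340 × 10^-3 kPa = 6.34
  0.685 MPa = 0.685 × 10^3 kPa = 685
Sum: 195 + 5.04 + 84.8 + 6.34 + 685 = 976.18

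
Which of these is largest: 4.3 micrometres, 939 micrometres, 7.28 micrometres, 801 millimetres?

801 millimetres

4.3 micrometres = 0.0000043 metres
939 micrometres = 0.000939 metres
7.28 micrometres = 0.00000728 metres
801 millimetres = 0.801 metres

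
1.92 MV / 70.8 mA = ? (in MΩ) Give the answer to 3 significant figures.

27.1 MΩ

(1.92 × 10^6) / (70.8 × 10^-3) = 0.027119 × 10^9 Ω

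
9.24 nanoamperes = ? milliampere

nano = 1e-9, milli = 1e-3; factor is 1e-6.
9.24 × 1e-6 = 0.00000924

0.00000924 milliamperes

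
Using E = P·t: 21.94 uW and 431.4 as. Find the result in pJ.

21.94e-6 × 431.4e-18 = 9464.916e-24 J

0.000000009464916 pJ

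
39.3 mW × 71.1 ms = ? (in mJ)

39.3 × 10^-3 × 71.1 × 10^-3 = 2794.23 × 10^-6 J

2.79423 mJ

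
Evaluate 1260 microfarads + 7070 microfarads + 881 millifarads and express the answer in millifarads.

889.33 millifarads

In millifarads:
  1260 microfarads = 1260e-3 millifarads = 1.26
  7070 microfarads = 7070e-3 millifarads = 7.07
  881 millifarads → 881
Sum: 1.26 + 7.07 + 881 = 889.33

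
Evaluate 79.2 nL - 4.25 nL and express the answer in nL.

In nL:
  79.2 nL → 79.2
  4.25 nL → 4.25
Difference: 79.2 - 4.25 = 74.95

74.95 nL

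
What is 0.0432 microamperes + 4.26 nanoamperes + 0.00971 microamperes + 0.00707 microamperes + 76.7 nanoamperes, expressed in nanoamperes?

In nanoamperes:
  0.0432 microamperes = 0.0432e3 nanoamperes = 43.2
  4.26 nanoamperes → 4.26
  0.00971 microamperes = 0.00971e3 nanoamperes = 9.71
  0.00707 microamperes = 0.00707e3 nanoamperes = 7.07
  76.7 nanoamperes → 76.7
Sum: 43.2 + 4.26 + 9.71 + 7.07 + 76.7 = 140.94

140.94 nanoamperes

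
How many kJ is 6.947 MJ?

mega = 10^6, kilo = 10^3; factor is 10^3.
6.947 × 10^3 = 6947

6947 kJ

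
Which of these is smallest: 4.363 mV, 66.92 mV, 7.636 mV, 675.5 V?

4.363 mV = 0.004363 V
66.92 mV = 0.06692 V
7.636 mV = 0.007636 V
675.5 V = 675.5 V

4.363 mV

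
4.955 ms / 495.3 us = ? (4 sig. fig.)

(4.955e-3) / (495.3e-6) = 0.010004e3

10.00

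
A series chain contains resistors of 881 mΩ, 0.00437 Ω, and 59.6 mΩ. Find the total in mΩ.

In mΩ:
  881 mΩ → 881
  0.00437 Ω = 0.00437 × 10³ mΩ = 4.37
  59.6 mΩ → 59.6
Sum: 881 + 4.37 + 59.6 = 944.97

944.97 mΩ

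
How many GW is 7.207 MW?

0.007207 GW

mega = 10⁶, giga = 10⁹; factor is 10⁻³.
7.207 × 10⁻³ = 0.007207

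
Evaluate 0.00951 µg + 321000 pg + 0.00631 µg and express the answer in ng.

In ng:
  0.00951 µg = 0.00951 × 10³ ng = 9.51
  321000 pg = 321000 × 10⁻³ ng = 321
  0.00631 µg = 0.00631 × 10³ ng = 6.31
Sum: 9.51 + 321 + 6.31 = 336.82

336.82 ng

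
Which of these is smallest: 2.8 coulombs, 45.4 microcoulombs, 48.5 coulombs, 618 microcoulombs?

45.4 microcoulombs

2.8 coulombs = 2.8 coulombs
45.4 microcoulombs = 0.0000454 coulombs
48.5 coulombs = 48.5 coulombs
618 microcoulombs = 0.000618 coulombs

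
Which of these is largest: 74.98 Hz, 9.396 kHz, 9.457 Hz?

74.98 Hz = 74.98 Hz
9.396 kHz = 9396 Hz
9.457 Hz = 9.457 Hz

9.396 kHz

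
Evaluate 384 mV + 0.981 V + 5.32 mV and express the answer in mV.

In mV:
  384 mV → 384
  0.981 V = 0.981 × 10³ mV = 981
  5.32 mV → 5.32
Sum: 384 + 981 + 5.32 = 1370.32

1370.32 mV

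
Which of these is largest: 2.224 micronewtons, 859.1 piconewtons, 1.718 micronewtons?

2.224 micronewtons

2.224 micronewtons = 0.000002224 newtons
859.1 piconewtons = 0.0000000008591 newtons
1.718 micronewtons = 0.000001718 newtons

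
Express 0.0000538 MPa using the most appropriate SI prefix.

53.8 Pa

= 53.8 Pa; mantissa already in [1, 1000).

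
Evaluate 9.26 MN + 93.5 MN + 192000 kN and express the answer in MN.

In MN:
  9.26 MN → 9.26
  93.5 MN → 93.5
  192000 kN = 192000 × 10⁻³ MN = 192
Sum: 9.26 + 93.5 + 192 = 294.76

294.76 MN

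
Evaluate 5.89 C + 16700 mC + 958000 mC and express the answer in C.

In C:
  5.89 C → 5.89
  16700 mC = 16700 × 10^-3 C = 16.7
  958000 mC = 958000 × 10^-3 C = 958
Sum: 5.89 + 16.7 + 958 = 980.59

980.59 C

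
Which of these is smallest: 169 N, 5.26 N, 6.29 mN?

169 N = 169 N
5.26 N = 5.26 N
6.29 mN = 0.00629 N

6.29 mN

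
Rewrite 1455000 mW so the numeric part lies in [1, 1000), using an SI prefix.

= 1.455e3 W; 1e3 is kilo.

1.455 kW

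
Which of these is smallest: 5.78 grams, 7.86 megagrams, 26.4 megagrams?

5.78 grams = 5.78 grams
7.86 megagrams = 7860000 grams
26.4 megagrams = 26400000 grams

5.78 grams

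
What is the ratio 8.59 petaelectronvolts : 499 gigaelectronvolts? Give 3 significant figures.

17200

(8.59e15) / (499e9) = 0.01721e6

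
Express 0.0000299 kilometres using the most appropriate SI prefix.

= 29.9 × 10^-3 metres; 10^-3 is milli.

29.9 millimetres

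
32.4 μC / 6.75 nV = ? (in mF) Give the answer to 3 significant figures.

(32.4 × 10^-6) / (6.75 × 10^-9) = 4.8 × 10^3 F

4800000 mF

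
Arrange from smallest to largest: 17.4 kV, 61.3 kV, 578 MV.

17.4 kV < 61.3 kV < 578 MV

17.4 kV = 17400 V
61.3 kV = 61300 V
578 MV = 578000000 V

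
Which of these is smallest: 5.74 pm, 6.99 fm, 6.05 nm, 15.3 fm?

6.99 fm

5.74 pm = 0.00000000000574 m
6.99 fm = 0.00000000000000699 m
6.05 nm = 0.00000000605 m
15.3 fm = 0.0000000000000153 m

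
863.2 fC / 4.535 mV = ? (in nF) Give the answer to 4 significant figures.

0.1903 nF

(863.2 × 10^-15) / (4.535 × 10^-3) = 190.342 × 10^-12 F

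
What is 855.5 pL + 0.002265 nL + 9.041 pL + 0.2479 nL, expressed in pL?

1114.706 pL

In pL:
  855.5 pL → 855.5
  0.002265 nL = 0.002265 × 10^3 pL = 2.265
  9.041 pL → 9.041
  0.2479 nL = 0.2479 × 10^3 pL = 247.9
Sum: 855.5 + 2.265 + 9.041 + 247.9 = 1114.706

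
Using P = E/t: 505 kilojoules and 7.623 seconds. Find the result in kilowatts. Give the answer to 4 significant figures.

(505 × 10^3) / (7.623) = 66.2469 × 10^3 W

66.25 kilowatts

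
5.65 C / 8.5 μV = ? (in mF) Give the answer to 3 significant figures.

(5.65) / (8.5 × 10⁻⁶) = 0.66471 × 10⁶ F

665000000 mF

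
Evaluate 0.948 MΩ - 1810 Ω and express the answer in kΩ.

946.19 kΩ

In kΩ:
  0.948 MΩ = 0.948 × 10^3 kΩ = 948
  1810 Ω = 1810 × 10^-3 kΩ = 1.81
Difference: 948 - 1.81 = 946.19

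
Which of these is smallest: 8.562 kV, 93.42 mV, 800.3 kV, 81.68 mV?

8.562 kV = 8562 V
93.42 mV = 0.09342 V
800.3 kV = 800300 V
81.68 mV = 0.08168 V

81.68 mV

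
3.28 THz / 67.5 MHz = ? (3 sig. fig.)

(3.28e12) / (67.5e6) = 0.04859e6

48600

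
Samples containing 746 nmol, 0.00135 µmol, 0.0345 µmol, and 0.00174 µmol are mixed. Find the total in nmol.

In nmol:
  746 nmol → 746
  0.00135 µmol = 0.00135 × 10³ nmol = 1.35
  0.0345 µmol = 0.0345 × 10³ nmol = 34.5
  0.00174 µmol = 0.00174 × 10³ nmol = 1.74
Sum: 746 + 1.35 + 34.5 + 1.74 = 783.59

783.59 nmol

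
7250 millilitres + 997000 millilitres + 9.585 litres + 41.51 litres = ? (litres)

In litres:
  7250 millilitres = 7250e-3 litres = 7.25
  997000 millilitres = 997000e-3 litres = 997
  9.585 litres → 9.585
  41.51 litres → 41.51
Sum: 7.25 + 997 + 9.585 + 41.51 = 1055.345

1055.345 litres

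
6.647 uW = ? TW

micro = 1e-6, tera = 1e12; factor is 1e-18.
6.647 × 1e-18 = 0.000000000000000006647

0.000000000000000006647 TW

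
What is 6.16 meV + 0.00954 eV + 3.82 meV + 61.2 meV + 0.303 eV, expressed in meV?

383.72 meV

In meV:
  6.16 meV → 6.16
  0.00954 eV = 0.00954e3 meV = 9.54
  3.82 meV → 3.82
  61.2 meV → 61.2
  0.303 eV = 0.303e3 meV = 303
Sum: 6.16 + 9.54 + 3.82 + 61.2 + 303 = 383.72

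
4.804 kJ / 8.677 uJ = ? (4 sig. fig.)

553600000

(4.804 × 10³) / (8.677 × 10⁻⁶) = 0.55365 × 10⁹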